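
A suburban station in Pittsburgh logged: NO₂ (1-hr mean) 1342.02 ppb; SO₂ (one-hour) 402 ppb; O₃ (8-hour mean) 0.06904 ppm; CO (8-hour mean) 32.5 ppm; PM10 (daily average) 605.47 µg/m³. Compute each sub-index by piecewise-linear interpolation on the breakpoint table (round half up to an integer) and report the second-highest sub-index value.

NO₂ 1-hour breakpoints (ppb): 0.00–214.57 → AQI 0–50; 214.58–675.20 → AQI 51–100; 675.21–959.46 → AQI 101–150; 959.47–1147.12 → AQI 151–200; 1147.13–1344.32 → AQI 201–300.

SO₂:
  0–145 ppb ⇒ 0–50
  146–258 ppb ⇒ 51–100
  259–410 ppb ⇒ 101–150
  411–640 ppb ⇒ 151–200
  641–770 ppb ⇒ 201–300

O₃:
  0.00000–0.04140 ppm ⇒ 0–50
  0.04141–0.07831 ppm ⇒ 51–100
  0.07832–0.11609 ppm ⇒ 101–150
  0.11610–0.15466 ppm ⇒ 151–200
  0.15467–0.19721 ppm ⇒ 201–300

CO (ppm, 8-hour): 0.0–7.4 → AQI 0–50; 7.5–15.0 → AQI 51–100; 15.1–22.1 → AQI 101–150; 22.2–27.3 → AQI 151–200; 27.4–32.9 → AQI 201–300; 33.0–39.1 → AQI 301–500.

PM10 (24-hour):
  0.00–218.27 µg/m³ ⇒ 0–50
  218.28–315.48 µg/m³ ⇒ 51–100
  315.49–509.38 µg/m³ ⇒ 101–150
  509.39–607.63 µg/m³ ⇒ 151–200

NO₂: 1342.02 ∈ [1147.13, 1344.32] ↔ index [201, 300].
201 + (1342.02−1147.13)·(300−201)/(1344.32−1147.13) = 201 + 194.89·99/197.19 ≈ 298.85, so AQI = 299.
SO₂: row 259–410 (AQI 101–150). (150−101)·(402−259)/(410−259) + 101 = 49·143/151 + 101 ≈ 147.40 → 147.
O₃: 0.06904 lies in 0.04141–0.07831, so I_lo=51, I_hi=100, C_lo=0.04141, C_hi=0.07831.
(100−51)/(0.07831−0.04141) × (0.06904−0.04141) + 51 = 49/0.03690 × 0.02763 + 51 ≈ 87.69 → 88.
CO 32.5: bracket 27.4–32.9 → index 201–300; slope 99/5.5, offset 5.1.
AQI = 201 + 99/5.5·5.1 ≈ 292.80 ⇒ 293.
PM10: row 509.39–607.63 (AQI 151–200). (200−151)·(605.47−509.39)/(607.63−509.39) + 151 = 49·96.08/98.24 + 151 ≈ 198.92 → 199.
Sub-indices: NO₂→299, SO₂→147, O₃→88, CO→293, PM10→199. Ranked high→low: 299, 293, 199, 147, 88. Second-highest sub-index = 293.

293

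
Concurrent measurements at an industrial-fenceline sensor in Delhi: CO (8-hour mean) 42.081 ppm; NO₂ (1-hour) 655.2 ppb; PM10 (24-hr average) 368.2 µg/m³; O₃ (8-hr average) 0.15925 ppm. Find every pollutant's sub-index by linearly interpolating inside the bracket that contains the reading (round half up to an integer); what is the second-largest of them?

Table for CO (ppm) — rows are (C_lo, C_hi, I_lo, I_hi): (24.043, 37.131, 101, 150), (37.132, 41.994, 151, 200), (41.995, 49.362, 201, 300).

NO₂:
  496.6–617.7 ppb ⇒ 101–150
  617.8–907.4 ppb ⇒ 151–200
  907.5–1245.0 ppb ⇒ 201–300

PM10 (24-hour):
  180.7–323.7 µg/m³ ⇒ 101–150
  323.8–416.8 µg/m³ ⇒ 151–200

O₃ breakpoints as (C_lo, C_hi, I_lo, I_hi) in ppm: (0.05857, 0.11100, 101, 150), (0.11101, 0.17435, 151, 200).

CO: row 41.995–49.362 (AQI 201–300). (300−201)·(42.081−41.995)/(49.362−41.995) + 201 = 99·0.086/7.367 + 201 ≈ 202.16 → 202.
NO₂: 655.2 lies in 617.8–907.4, so I_lo=151, I_hi=200, C_lo=617.8, C_hi=907.4.
(200−151)/(907.4−617.8) × (655.2−617.8) + 151 = 49/289.6 × 37.4 + 151 ≈ 157.33 → 157.
PM10: row 323.8–416.8 (AQI 151–200). (200−151)·(368.2−323.8)/(416.8−323.8) + 151 = 49·44.4/93.0 + 151 ≈ 174.39 → 174.
O₃: row 0.11101–0.17435 (AQI 151–200). (200−151)·(0.15925−0.11101)/(0.17435−0.11101) + 151 = 49·0.04824/0.06334 + 151 ≈ 188.32 → 188.
Sub-indices: CO→202, NO₂→157, PM10→174, O₃→188. Ranked high→low: 202, 188, 174, 157. Second-highest sub-index = 188.

188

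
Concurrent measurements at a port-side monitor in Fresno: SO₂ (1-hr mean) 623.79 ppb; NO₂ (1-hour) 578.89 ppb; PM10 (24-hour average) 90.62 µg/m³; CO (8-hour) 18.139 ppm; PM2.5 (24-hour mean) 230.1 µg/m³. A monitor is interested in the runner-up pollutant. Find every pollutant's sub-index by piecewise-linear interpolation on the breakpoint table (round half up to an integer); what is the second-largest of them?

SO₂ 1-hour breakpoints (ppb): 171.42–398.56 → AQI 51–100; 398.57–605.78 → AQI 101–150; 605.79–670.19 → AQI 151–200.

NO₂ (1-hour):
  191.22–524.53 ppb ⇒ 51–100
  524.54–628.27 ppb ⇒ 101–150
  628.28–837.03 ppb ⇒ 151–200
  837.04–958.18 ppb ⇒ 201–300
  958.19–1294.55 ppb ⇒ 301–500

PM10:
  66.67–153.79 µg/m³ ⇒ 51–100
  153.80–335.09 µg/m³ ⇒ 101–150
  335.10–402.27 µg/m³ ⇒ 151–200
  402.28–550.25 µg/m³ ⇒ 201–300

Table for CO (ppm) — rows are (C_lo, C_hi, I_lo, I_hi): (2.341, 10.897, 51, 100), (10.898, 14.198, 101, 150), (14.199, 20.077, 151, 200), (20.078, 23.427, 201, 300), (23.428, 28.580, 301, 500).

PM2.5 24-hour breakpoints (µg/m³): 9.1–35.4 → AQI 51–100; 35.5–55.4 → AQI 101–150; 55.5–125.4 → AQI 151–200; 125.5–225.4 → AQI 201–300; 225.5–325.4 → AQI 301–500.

184

SO₂: row 605.79–670.19 (AQI 151–200). (200−151)·(623.79−605.79)/(670.19−605.79) + 151 = 49·18.00/64.40 + 151 ≈ 164.70 → 165.
NO₂: row 524.54–628.27 (AQI 101–150). (150−101)·(578.89−524.54)/(628.27−524.54) + 101 = 49·54.35/103.73 + 101 ≈ 126.67 → 127.
PM10: 90.62 lies in 66.67–153.79, so I_lo=51, I_hi=100, C_lo=66.67, C_hi=153.79.
(100−51)/(153.79−66.67) × (90.62−66.67) + 51 = 49/87.12 × 23.95 + 51 ≈ 64.47 → 64.
CO: 18.139 lies in 14.199–20.077, so I_lo=151, I_hi=200, C_lo=14.199, C_hi=20.077.
(200−151)/(20.077−14.199) × (18.139−14.199) + 151 = 49/5.878 × 3.940 + 151 ≈ 183.84 → 184.
PM2.5: row 225.5–325.4 (AQI 301–500). (500−301)·(230.1−225.5)/(325.4−225.5) + 301 = 199·4.6/99.9 + 301 ≈ 310.16 → 310.
Sub-indices: SO₂→165, NO₂→127, PM10→64, CO→184, PM2.5→310. Ranked high→low: 310, 184, 165, 127, 64. Second-highest sub-index = 184.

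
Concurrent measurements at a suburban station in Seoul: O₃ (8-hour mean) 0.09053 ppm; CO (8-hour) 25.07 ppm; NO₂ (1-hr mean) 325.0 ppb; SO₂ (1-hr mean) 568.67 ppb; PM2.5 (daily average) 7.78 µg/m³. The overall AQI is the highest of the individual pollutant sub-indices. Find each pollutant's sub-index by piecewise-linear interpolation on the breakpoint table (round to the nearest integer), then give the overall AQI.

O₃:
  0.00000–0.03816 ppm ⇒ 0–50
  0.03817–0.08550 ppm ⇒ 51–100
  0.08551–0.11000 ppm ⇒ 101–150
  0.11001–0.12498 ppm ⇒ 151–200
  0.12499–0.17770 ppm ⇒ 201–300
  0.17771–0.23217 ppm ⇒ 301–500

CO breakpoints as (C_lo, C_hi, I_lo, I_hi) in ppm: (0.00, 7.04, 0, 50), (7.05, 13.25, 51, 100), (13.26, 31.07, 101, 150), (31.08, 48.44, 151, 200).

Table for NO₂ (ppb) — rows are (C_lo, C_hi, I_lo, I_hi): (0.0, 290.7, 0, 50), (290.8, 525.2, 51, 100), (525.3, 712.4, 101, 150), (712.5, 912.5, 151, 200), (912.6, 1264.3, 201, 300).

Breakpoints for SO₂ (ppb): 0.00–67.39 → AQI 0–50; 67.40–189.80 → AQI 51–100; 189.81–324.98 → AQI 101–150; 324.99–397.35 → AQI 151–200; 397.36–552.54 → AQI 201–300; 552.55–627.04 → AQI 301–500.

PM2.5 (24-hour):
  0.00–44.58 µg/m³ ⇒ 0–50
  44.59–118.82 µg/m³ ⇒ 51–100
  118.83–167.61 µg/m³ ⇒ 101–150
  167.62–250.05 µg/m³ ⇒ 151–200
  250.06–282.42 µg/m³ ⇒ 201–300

O₃: row 0.08551–0.11000 (AQI 101–150). (150−101)·(0.09053−0.08551)/(0.11000−0.08551) + 101 = 49·0.00502/0.02449 + 101 ≈ 111.04 → 111.
CO: row 13.26–31.07 (AQI 101–150). (150−101)·(25.07−13.26)/(31.07−13.26) + 101 = 49·11.81/17.81 + 101 ≈ 133.49 → 133.
NO₂: 325.0 lies in 290.8–525.2, so I_lo=51, I_hi=100, C_lo=290.8, C_hi=525.2.
(100−51)/(525.2−290.8) × (325.0−290.8) + 51 = 49/234.4 × 34.2 + 51 ≈ 58.15 → 58.
SO₂: 568.67 lies in 552.55–627.04, so I_lo=301, I_hi=500, C_lo=552.55, C_hi=627.04.
(500−301)/(627.04−552.55) × (568.67−552.55) + 301 = 199/74.49 × 16.12 + 301 ≈ 344.06 → 344.
PM2.5: 7.78 ∈ [0.00, 44.58] ↔ index [0, 50].
0 + (7.78−0.00)·(50−0)/(44.58−0.00) = 0 + 7.78·50/44.58 ≈ 8.73, so AQI = 9.
Sub-indices: O₃→111, CO→133, NO₂→58, SO₂→344, PM2.5→9. Overall AQI = max = 344; dominant pollutant is SO₂.
AQI 344: Hazardous.

344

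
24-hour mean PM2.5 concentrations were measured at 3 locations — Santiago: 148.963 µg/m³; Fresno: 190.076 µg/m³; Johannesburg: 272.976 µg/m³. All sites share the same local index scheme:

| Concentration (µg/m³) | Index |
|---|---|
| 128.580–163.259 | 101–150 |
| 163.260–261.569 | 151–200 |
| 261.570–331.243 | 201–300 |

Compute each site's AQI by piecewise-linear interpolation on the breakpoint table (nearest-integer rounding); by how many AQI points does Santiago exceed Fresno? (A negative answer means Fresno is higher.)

-34

Santiago: row 128.580–163.259 (AQI 101–150). (150−101)·(148.963−128.580)/(163.259−128.580) + 101 = 49·20.383/34.679 + 101 ≈ 129.80 → 130.
Fresno: 190.076 lies in 163.260–261.569, so I_lo=151, I_hi=200, C_lo=163.260, C_hi=261.569.
(200−151)/(261.569−163.260) × (190.076−163.260) + 151 = 49/98.309 × 26.816 + 151 ≈ 164.37 → 164.
Johannesburg 272.976: bracket 261.570–331.243 → index 201–300; slope 99/69.673, offset 11.406.
AQI = 201 + 99/69.673·11.406 ≈ 217.21 ⇒ 217.
AQIs: Santiago=130, Fresno=164, Johannesburg=217. Santiago (130) − Fresno (164) = -34.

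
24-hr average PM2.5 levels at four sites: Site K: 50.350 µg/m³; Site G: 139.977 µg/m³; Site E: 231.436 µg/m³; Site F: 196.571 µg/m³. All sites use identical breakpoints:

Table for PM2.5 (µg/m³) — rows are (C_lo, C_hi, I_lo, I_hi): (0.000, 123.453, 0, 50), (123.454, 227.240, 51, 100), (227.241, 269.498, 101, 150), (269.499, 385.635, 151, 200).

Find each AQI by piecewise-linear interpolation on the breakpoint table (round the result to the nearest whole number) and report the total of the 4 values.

271

Site K: 50.350 ∈ [0.000, 123.453] ↔ index [0, 50].
0 + (50.350−0.000)·(50−0)/(123.453−0.000) = 0 + 50.350·50/123.453 ≈ 20.39, so AQI = 20.
Site G: 139.977 lies in 123.454–227.240, so I_lo=51, I_hi=100, C_lo=123.454, C_hi=227.240.
(100−51)/(227.240−123.454) × (139.977−123.454) + 51 = 49/103.786 × 16.523 + 51 ≈ 58.80 → 59.
Site E: 231.436 lies in 227.241–269.498, so I_lo=101, I_hi=150, C_lo=227.241, C_hi=269.498.
(150−101)/(269.498−227.241) × (231.436−227.241) + 101 = 49/42.257 × 4.195 + 101 ≈ 105.86 → 106.
Site F: 196.571 ∈ [123.454, 227.240] ↔ index [51, 100].
51 + (196.571−123.454)·(100−51)/(227.240−123.454) = 51 + 73.117·49/103.786 ≈ 85.52, so AQI = 86.
AQIs: Site K=20, Site G=59, Site E=106, Site F=86. Sum = 20 + 59 + 106 + 86 = 271.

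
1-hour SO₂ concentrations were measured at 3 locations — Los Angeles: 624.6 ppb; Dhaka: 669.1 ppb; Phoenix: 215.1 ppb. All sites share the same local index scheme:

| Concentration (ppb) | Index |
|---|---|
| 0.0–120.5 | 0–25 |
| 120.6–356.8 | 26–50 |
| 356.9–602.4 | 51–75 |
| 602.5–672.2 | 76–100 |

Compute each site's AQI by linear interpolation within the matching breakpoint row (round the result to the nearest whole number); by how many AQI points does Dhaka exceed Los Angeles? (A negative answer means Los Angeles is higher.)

Los Angeles: 624.6 ∈ [602.5, 672.2] ↔ index [76, 100].
76 + (624.6−602.5)·(100−76)/(672.2−602.5) = 76 + 22.1·24/69.7 ≈ 83.61, so AQI = 84.
Dhaka: 669.1 lies in 602.5–672.2, so I_lo=76, I_hi=100, C_lo=602.5, C_hi=672.2.
(100−76)/(672.2−602.5) × (669.1−602.5) + 76 = 24/69.7 × 66.6 + 76 ≈ 98.93 → 99.
Phoenix: 215.1 lies in 120.6–356.8, so I_lo=26, I_hi=50, C_lo=120.6, C_hi=356.8.
(50−26)/(356.8−120.6) × (215.1−120.6) + 26 = 24/236.2 × 94.5 + 26 ≈ 35.60 → 36.
AQIs: Los Angeles=84, Dhaka=99, Phoenix=36. Dhaka (99) − Los Angeles (84) = 15.

15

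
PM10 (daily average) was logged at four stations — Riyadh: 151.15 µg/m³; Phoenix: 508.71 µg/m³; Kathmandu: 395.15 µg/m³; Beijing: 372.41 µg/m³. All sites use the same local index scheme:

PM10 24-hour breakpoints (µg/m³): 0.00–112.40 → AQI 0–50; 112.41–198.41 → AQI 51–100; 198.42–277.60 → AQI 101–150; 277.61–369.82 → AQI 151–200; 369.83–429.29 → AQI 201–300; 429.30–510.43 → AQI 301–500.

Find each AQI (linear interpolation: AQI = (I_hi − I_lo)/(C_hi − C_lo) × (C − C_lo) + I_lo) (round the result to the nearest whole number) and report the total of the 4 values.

1017

Riyadh: 151.15 ∈ [112.41, 198.41] ↔ index [51, 100].
51 + (151.15−112.41)·(100−51)/(198.41−112.41) = 51 + 38.74·49/86.00 ≈ 73.07, so AQI = 73.
Phoenix: 508.71 lies in 429.30–510.43, so I_lo=301, I_hi=500, C_lo=429.30, C_hi=510.43.
(500−301)/(510.43−429.30) × (508.71−429.30) + 301 = 199/81.13 × 79.41 + 301 ≈ 495.78 → 496.
Kathmandu: 395.15 lies in 369.83–429.29, so I_lo=201, I_hi=300, C_lo=369.83, C_hi=429.29.
(300−201)/(429.29−369.83) × (395.15−369.83) + 201 = 99/59.46 × 25.32 + 201 ≈ 243.16 → 243.
Beijing: 372.41 ∈ [369.83, 429.29] ↔ index [201, 300].
201 + (372.41−369.83)·(300−201)/(429.29−369.83) = 201 + 2.58·99/59.46 ≈ 205.30, so AQI = 205.
AQIs: Riyadh=73, Phoenix=496, Kathmandu=243, Beijing=205. Sum = 73 + 496 + 243 + 205 = 1017.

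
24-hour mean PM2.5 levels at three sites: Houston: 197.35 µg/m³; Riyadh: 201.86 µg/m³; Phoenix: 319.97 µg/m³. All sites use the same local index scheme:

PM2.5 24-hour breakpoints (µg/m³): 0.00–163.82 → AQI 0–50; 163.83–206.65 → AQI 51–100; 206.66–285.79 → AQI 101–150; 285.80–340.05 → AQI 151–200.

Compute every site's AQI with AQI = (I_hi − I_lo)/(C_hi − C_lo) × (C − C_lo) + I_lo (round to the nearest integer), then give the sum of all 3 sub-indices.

Houston: 197.35 lies in 163.83–206.65, so I_lo=51, I_hi=100, C_lo=163.83, C_hi=206.65.
(100−51)/(206.65−163.83) × (197.35−163.83) + 51 = 49/42.82 × 33.52 + 51 ≈ 89.36 → 89.
Riyadh: 201.86 lies in 163.83–206.65, so I_lo=51, I_hi=100, C_lo=163.83, C_hi=206.65.
(100−51)/(206.65−163.83) × (201.86−163.83) + 51 = 49/42.82 × 38.03 + 51 ≈ 94.52 → 95.
Phoenix 319.97: bracket 285.80–340.05 → index 151–200; slope 49/54.25, offset 34.17.
AQI = 151 + 49/54.25·34.17 ≈ 181.86 ⇒ 182.
AQIs: Houston=89, Riyadh=95, Phoenix=182. Sum = 89 + 95 + 182 = 366.

366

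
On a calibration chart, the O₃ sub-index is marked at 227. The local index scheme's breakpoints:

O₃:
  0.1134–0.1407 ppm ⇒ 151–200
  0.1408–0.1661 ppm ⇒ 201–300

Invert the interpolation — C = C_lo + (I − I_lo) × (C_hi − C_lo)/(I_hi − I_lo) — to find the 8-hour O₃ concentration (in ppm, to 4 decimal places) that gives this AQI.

0.1474

AQI 227 lies in the 201–300 band, which corresponds to 0.1408–0.1661 ppm.
C = 0.1408 + (227−201)×(0.1661−0.1408)/(300−201) = 0.1408 + 26×0.0253/99 ≈ 0.147444 ppm → 0.1474 ppm to 4 dp.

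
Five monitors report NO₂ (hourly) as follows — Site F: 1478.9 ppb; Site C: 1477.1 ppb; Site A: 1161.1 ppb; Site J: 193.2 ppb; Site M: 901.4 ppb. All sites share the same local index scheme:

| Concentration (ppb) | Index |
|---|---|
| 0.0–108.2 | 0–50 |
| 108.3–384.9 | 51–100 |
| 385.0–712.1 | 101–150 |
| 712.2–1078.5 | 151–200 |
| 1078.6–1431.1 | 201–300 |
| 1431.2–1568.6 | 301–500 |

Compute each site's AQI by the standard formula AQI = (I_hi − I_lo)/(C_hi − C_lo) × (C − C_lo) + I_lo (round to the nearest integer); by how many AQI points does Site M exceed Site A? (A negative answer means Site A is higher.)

Site F 1478.9: bracket 1431.2–1568.6 → index 301–500; slope 199/137.4, offset 47.7.
AQI = 301 + 199/137.4·47.7 ≈ 370.09 ⇒ 370.
Site C: 1477.1 lies in 1431.2–1568.6, so I_lo=301, I_hi=500, C_lo=1431.2, C_hi=1568.6.
(500−301)/(1568.6−1431.2) × (1477.1−1431.2) + 301 = 199/137.4 × 45.9 + 301 ≈ 367.48 → 367.
Site A: 1161.1 lies in 1078.6–1431.1, so I_lo=201, I_hi=300, C_lo=1078.6, C_hi=1431.1.
(300−201)/(1431.1−1078.6) × (1161.1−1078.6) + 201 = 99/352.5 × 82.5 + 201 ≈ 224.17 → 224.
Site J: 193.2 ∈ [108.3, 384.9] ↔ index [51, 100].
51 + (193.2−108.3)·(100−51)/(384.9−108.3) = 51 + 84.9·49/276.6 ≈ 66.04, so AQI = 66.
Site M: 901.4 lies in 712.2–1078.5, so I_lo=151, I_hi=200, C_lo=712.2, C_hi=1078.5.
(200−151)/(1078.5−712.2) × (901.4−712.2) + 151 = 49/366.3 × 189.2 + 151 ≈ 176.31 → 176.
AQIs: Site F=370, Site C=367, Site A=224, Site J=66, Site M=176. Site M (176) − Site A (224) = -48.

-48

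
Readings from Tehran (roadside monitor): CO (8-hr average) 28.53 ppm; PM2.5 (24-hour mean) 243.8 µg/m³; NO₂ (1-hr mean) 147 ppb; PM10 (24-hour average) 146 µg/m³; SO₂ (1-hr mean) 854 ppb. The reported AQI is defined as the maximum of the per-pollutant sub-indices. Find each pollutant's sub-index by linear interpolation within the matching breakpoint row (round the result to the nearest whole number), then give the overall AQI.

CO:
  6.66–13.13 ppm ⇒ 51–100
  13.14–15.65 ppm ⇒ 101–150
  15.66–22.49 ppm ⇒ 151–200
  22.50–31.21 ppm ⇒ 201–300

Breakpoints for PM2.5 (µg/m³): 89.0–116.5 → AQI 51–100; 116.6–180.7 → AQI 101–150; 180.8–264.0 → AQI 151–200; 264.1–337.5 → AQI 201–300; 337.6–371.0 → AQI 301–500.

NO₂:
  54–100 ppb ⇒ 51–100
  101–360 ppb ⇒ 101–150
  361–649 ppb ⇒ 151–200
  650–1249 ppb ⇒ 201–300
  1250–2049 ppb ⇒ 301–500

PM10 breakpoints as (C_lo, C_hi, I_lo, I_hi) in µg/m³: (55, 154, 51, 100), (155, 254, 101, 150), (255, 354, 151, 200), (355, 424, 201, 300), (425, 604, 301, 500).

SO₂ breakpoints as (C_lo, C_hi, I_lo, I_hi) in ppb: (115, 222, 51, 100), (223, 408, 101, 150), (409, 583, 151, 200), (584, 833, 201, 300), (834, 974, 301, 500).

329

CO: 28.53 ∈ [22.50, 31.21] ↔ index [201, 300].
201 + (28.53−22.50)·(300−201)/(31.21−22.50) = 201 + 6.03·99/8.71 ≈ 269.54, so AQI = 270.
PM2.5 243.8: bracket 180.8–264.0 → index 151–200; slope 49/83.2, offset 63.0.
AQI = 151 + 49/83.2·63.0 ≈ 188.10 ⇒ 188.
NO₂ 147: bracket 101–360 → index 101–150; slope 49/259, offset 46.
AQI = 101 + 49/259·46 ≈ 109.70 ⇒ 110.
PM10: row 55–154 (AQI 51–100). (100−51)·(146−55)/(154−55) + 51 = 49·91/99 + 51 ≈ 96.04 → 96.
SO₂: row 834–974 (AQI 301–500). (500−301)·(854−834)/(974−834) + 301 = 199·20/140 + 301 ≈ 329.43 → 329.
Sub-indices: CO→270, PM2.5→188, NO₂→110, PM10→96, SO₂→329. Overall AQI = max = 329; dominant pollutant is SO₂.
AQI 329: Hazardous.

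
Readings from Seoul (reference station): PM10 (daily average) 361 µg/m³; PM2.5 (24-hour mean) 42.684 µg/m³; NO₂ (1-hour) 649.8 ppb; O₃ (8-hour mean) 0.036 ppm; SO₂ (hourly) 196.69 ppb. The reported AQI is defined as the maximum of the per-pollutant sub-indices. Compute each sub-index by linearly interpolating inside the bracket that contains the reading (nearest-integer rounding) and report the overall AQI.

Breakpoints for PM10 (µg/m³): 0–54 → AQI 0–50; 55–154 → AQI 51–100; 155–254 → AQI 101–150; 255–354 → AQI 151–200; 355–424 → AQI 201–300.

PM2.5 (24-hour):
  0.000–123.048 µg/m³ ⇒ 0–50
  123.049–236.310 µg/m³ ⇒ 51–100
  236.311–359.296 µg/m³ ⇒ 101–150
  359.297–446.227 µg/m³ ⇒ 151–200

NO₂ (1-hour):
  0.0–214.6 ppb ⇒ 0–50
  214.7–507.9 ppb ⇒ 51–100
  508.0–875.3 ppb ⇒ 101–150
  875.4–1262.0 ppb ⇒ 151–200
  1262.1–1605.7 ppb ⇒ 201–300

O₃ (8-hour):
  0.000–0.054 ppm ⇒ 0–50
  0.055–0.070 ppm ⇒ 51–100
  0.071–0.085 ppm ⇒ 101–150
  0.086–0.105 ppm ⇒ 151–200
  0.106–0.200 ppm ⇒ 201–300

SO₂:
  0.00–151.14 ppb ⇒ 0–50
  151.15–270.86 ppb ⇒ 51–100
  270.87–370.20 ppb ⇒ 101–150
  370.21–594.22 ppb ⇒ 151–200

PM10: 361 lies in 355–424, so I_lo=201, I_hi=300, C_lo=355, C_hi=424.
(300−201)/(424−355) × (361−355) + 201 = 99/69 × 6 + 201 ≈ 209.61 → 210.
PM2.5: 42.684 lies in 0.000–123.048, so I_lo=0, I_hi=50, C_lo=0.000, C_hi=123.048.
(50−0)/(123.048−0.000) × (42.684−0.000) + 0 = 50/123.048 × 42.684 + 0 ≈ 17.34 → 17.
NO₂: row 508.0–875.3 (AQI 101–150). (150−101)·(649.8−508.0)/(875.3−508.0) + 101 = 49·141.8/367.3 + 101 ≈ 119.92 → 120.
O₃ 0.036: bracket 0.000–0.054 → index 0–50; slope 50/0.054, offset 0.036.
AQI = 0 + 50/0.054·0.036 ≈ 33.33 ⇒ 33.
SO₂: 196.69 lies in 151.15–270.86, so I_lo=51, I_hi=100, C_lo=151.15, C_hi=270.86.
(100−51)/(270.86−151.15) × (196.69−151.15) + 51 = 49/119.71 × 45.54 + 51 ≈ 69.64 → 70.
Sub-indices: PM10→210, PM2.5→17, NO₂→120, O₃→33, SO₂→70. Overall AQI = max = 210; dominant pollutant is PM10.

210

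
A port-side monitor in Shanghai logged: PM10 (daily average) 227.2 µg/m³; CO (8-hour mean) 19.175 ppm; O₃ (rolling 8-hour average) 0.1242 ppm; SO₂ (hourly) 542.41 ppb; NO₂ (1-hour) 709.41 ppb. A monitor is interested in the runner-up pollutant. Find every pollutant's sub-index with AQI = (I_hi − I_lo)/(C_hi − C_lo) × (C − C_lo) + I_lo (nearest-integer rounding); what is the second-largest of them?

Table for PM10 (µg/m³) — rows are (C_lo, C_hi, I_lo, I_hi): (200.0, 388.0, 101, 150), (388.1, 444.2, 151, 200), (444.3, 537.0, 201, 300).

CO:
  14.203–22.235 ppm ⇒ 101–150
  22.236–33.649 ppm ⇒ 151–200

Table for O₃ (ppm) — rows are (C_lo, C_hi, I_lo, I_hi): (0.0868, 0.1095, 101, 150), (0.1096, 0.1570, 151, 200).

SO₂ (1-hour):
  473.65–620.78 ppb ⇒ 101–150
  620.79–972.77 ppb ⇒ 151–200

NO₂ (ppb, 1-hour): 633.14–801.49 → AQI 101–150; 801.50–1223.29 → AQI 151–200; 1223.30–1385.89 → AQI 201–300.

131

PM10: 227.2 lies in 200.0–388.0, so I_lo=101, I_hi=150, C_lo=200.0, C_hi=388.0.
(150−101)/(388.0−200.0) × (227.2−200.0) + 101 = 49/188.0 × 27.2 + 101 ≈ 108.09 → 108.
CO 19.175: bracket 14.203–22.235 → index 101–150; slope 49/8.032, offset 4.972.
AQI = 101 + 49/8.032·4.972 ≈ 131.33 ⇒ 131.
O₃: 0.1242 lies in 0.1096–0.1570, so I_lo=151, I_hi=200, C_lo=0.1096, C_hi=0.1570.
(200−151)/(0.1570−0.1096) × (0.1242−0.1096) + 151 = 49/0.0474 × 0.0146 + 151 ≈ 166.09 → 166.
SO₂ 542.41: bracket 473.65–620.78 → index 101–150; slope 49/147.13, offset 68.76.
AQI = 101 + 49/147.13·68.76 ≈ 123.90 ⇒ 124.
NO₂: row 633.14–801.49 (AQI 101–150). (150−101)·(709.41−633.14)/(801.49−633.14) + 101 = 49·76.27/168.35 + 101 ≈ 123.20 → 123.
Sub-indices: PM10→108, CO→131, O₃→166, SO₂→124, NO₂→123. Ranked high→low: 166, 131, 124, 123, 108. Second-highest sub-index = 131.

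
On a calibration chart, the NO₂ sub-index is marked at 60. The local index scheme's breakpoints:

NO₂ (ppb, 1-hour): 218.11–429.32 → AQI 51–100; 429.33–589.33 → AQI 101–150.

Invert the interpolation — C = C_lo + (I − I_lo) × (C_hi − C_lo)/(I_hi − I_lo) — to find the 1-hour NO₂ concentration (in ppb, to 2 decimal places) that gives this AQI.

AQI 60 lies in the 51–100 band, which corresponds to 218.11–429.32 ppb.
C = 218.11 + (60−51)×(429.32−218.11)/(100−51) = 218.11 + 9×211.21/49 ≈ 256.9037 ppb → 256.90 ppb to 2 dp.

256.90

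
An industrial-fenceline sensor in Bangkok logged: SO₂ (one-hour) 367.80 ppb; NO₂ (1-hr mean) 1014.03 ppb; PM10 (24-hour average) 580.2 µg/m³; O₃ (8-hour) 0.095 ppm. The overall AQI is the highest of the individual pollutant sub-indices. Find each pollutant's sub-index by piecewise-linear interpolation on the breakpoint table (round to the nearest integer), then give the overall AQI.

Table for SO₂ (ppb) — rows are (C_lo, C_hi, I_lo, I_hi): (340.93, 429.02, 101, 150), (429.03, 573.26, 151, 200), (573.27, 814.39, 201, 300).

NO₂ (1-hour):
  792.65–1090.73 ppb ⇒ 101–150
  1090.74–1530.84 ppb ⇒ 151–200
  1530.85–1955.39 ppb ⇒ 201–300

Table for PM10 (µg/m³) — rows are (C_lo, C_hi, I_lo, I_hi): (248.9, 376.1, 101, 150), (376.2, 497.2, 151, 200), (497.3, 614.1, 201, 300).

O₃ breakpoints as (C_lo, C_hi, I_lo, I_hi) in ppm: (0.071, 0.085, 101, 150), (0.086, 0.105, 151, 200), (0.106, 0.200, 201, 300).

SO₂ 367.80: bracket 340.93–429.02 → index 101–150; slope 49/88.09, offset 26.87.
AQI = 101 + 49/88.09·26.87 ≈ 115.95 ⇒ 116.
NO₂: 1014.03 lies in 792.65–1090.73, so I_lo=101, I_hi=150, C_lo=792.65, C_hi=1090.73.
(150−101)/(1090.73−792.65) × (1014.03−792.65) + 101 = 49/298.08 × 221.38 + 101 ≈ 137.39 → 137.
PM10 580.2: bracket 497.3–614.1 → index 201–300; slope 99/116.8, offset 82.9.
AQI = 201 + 99/116.8·82.9 ≈ 271.27 ⇒ 271.
O₃: 0.095 ∈ [0.086, 0.105] ↔ index [151, 200].
151 + (0.095−0.086)·(200−151)/(0.105−0.086) = 151 + 0.009·49/0.019 ≈ 174.21, so AQI = 174.
Sub-indices: SO₂→116, NO₂→137, PM10→271, O₃→174. Overall AQI = max = 271; dominant pollutant is PM10.

271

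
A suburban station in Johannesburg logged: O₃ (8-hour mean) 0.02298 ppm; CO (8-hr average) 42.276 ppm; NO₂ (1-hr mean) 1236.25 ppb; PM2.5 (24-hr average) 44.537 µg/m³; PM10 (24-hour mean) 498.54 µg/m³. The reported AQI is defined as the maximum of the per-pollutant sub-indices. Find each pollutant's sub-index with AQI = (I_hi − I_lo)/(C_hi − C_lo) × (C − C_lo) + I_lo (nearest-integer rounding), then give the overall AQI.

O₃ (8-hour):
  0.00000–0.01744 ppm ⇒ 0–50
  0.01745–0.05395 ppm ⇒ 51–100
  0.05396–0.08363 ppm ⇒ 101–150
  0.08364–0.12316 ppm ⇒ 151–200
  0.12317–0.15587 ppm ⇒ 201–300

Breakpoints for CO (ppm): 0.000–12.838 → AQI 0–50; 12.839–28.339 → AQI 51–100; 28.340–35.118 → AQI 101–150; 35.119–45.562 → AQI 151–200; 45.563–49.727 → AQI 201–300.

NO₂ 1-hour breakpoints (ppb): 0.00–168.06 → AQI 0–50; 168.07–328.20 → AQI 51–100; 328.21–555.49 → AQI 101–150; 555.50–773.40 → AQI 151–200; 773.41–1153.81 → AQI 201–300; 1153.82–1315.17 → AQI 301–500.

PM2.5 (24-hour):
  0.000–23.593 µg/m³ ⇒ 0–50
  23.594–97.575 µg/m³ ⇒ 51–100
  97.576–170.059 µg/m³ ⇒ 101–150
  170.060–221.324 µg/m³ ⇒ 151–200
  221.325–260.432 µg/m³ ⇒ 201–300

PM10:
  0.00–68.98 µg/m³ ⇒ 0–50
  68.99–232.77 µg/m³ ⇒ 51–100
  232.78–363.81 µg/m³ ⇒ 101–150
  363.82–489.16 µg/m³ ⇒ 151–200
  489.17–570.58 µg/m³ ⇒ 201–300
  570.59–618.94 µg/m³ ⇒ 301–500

403

O₃ 0.02298: bracket 0.01745–0.05395 → index 51–100; slope 49/0.03650, offset 0.00553.
AQI = 51 + 49/0.03650·0.00553 ≈ 58.42 ⇒ 58.
CO: row 35.119–45.562 (AQI 151–200). (200−151)·(42.276−35.119)/(45.562−35.119) + 151 = 49·7.157/10.443 + 151 ≈ 184.58 → 185.
NO₂: 1236.25 ∈ [1153.82, 1315.17] ↔ index [301, 500].
301 + (1236.25−1153.82)·(500−301)/(1315.17−1153.82) = 301 + 82.43·199/161.35 ≈ 402.66, so AQI = 403.
PM2.5 44.537: bracket 23.594–97.575 → index 51–100; slope 49/73.981, offset 20.943.
AQI = 51 + 49/73.981·20.943 ≈ 64.87 ⇒ 65.
PM10: row 489.17–570.58 (AQI 201–300). (300−201)·(498.54−489.17)/(570.58−489.17) + 201 = 99·9.37/81.41 + 201 ≈ 212.39 → 212.
Sub-indices: O₃→58, CO→185, NO₂→403, PM2.5→65, PM10→212. Overall AQI = max = 403; dominant pollutant is NO₂.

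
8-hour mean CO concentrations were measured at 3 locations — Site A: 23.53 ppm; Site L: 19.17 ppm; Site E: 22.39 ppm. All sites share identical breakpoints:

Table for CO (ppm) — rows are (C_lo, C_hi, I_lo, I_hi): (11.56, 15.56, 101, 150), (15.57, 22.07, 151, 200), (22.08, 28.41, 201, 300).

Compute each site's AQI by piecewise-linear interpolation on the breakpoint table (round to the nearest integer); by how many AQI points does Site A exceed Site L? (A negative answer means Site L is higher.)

Site A: 23.53 ∈ [22.08, 28.41] ↔ index [201, 300].
201 + (23.53−22.08)·(300−201)/(28.41−22.08) = 201 + 1.45·99/6.33 ≈ 223.68, so AQI = 224.
Site L 19.17: bracket 15.57–22.07 → index 151–200; slope 49/6.50, offset 3.60.
AQI = 151 + 49/6.50·3.60 ≈ 178.14 ⇒ 178.
Site E: 22.39 lies in 22.08–28.41, so I_lo=201, I_hi=300, C_lo=22.08, C_hi=28.41.
(300−201)/(28.41−22.08) × (22.39−22.08) + 201 = 99/6.33 × 0.31 + 201 ≈ 205.85 → 206.
AQIs: Site A=224, Site L=178, Site E=206. Site A (224) − Site L (178) = 46.

46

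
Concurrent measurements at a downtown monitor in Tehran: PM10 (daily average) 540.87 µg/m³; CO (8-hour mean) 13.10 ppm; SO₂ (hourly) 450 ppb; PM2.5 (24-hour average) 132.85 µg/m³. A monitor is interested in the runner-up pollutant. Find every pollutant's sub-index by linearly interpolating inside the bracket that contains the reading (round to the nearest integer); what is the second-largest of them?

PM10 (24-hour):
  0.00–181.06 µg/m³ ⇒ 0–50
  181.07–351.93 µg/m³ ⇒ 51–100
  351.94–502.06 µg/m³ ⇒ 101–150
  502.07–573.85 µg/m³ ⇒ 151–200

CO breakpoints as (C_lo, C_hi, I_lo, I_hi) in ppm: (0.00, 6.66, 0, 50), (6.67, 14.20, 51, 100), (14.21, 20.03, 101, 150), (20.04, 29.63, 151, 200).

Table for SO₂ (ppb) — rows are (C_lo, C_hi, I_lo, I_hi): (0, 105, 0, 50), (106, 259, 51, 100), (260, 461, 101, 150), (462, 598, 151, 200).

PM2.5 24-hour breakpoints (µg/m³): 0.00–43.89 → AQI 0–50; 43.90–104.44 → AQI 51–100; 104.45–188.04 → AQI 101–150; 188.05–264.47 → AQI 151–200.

147

PM10: 540.87 ∈ [502.07, 573.85] ↔ index [151, 200].
151 + (540.87−502.07)·(200−151)/(573.85−502.07) = 151 + 38.80·49/71.78 ≈ 177.49, so AQI = 177.
CO: row 6.67–14.20 (AQI 51–100). (100−51)·(13.10−6.67)/(14.20−6.67) + 51 = 49·6.43/7.53 + 51 ≈ 92.84 → 93.
SO₂: 450 ∈ [260, 461] ↔ index [101, 150].
101 + (450−260)·(150−101)/(461−260) = 101 + 190·49/201 ≈ 147.32, so AQI = 147.
PM2.5: row 104.45–188.04 (AQI 101–150). (150−101)·(132.85−104.45)/(188.04−104.45) + 101 = 49·28.40/83.59 + 101 ≈ 117.65 → 118.
Sub-indices: PM10→177, CO→93, SO₂→147, PM2.5→118. Ranked high→low: 177, 147, 118, 93. Second-highest sub-index = 147.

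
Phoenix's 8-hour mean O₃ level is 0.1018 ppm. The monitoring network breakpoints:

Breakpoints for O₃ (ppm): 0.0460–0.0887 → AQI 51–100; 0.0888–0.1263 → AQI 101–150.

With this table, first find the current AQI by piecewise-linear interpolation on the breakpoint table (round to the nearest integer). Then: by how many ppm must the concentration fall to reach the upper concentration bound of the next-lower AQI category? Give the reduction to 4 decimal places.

0.0131

O₃: 0.1018 ∈ [0.0888, 0.1263] ↔ index [101, 150].
101 + (0.1018−0.0888)·(150−101)/(0.1263−0.0888) = 101 + 0.0130·49/0.0375 ≈ 117.99, so AQI = 118.
Current AQI 118 is in the Unhealthy for Sensitive Groups range (101–150). The next-lower category tops out at AQI 100, whose upper concentration bound is 0.0887 ppm.
Reduction needed = 0.1018 − 0.0887 = 0.0131 ppm.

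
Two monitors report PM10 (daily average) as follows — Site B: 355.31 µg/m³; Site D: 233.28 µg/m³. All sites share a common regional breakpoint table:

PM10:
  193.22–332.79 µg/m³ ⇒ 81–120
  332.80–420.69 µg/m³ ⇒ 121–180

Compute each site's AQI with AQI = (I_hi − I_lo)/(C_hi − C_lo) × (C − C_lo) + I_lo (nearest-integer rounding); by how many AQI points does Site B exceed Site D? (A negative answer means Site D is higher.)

44

Site B 355.31: bracket 332.80–420.69 → index 121–180; slope 59/87.89, offset 22.51.
AQI = 121 + 59/87.89·22.51 ≈ 136.11 ⇒ 136.
Site D: row 193.22–332.79 (AQI 81–120). (120−81)·(233.28−193.22)/(332.79−193.22) + 81 = 39·40.06/139.57 + 81 ≈ 92.19 → 92.
AQIs: Site B=136, Site D=92. Site B (136) − Site D (92) = 44.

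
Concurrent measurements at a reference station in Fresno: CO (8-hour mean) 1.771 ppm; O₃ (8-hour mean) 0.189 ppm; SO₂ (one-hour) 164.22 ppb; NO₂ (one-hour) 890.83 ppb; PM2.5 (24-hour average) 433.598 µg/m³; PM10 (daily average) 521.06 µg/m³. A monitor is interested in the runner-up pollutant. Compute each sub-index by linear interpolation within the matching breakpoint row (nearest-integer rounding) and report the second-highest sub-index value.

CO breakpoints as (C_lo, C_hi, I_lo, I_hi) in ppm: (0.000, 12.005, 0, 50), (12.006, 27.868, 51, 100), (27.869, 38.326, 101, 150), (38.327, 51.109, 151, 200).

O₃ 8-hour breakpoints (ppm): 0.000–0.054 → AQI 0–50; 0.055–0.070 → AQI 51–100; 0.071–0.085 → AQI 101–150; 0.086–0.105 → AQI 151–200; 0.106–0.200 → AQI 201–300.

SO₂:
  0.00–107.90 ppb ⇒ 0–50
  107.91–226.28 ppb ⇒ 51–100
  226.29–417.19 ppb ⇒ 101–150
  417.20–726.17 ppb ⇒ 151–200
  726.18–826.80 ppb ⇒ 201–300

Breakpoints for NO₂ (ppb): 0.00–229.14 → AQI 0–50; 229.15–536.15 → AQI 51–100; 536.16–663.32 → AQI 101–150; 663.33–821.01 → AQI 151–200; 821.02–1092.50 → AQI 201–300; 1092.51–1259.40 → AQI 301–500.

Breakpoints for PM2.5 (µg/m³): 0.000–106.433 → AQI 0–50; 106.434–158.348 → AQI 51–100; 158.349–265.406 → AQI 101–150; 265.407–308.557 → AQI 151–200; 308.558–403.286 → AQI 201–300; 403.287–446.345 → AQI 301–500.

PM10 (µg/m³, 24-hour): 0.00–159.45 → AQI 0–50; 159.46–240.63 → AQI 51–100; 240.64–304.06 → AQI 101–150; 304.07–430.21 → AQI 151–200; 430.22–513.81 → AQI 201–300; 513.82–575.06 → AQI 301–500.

325

CO: 1.771 lies in 0.000–12.005, so I_lo=0, I_hi=50, C_lo=0.000, C_hi=12.005.
(50−0)/(12.005−0.000) × (1.771−0.000) + 0 = 50/12.005 × 1.771 + 0 ≈ 7.38 → 7.
O₃: 0.189 ∈ [0.106, 0.200] ↔ index [201, 300].
201 + (0.189−0.106)·(300−201)/(0.200−0.106) = 201 + 0.083·99/0.094 ≈ 288.41, so AQI = 288.
SO₂: 164.22 ∈ [107.91, 226.28] ↔ index [51, 100].
51 + (164.22−107.91)·(100−51)/(226.28−107.91) = 51 + 56.31·49/118.37 ≈ 74.31, so AQI = 74.
NO₂ 890.83: bracket 821.02–1092.50 → index 201–300; slope 99/271.48, offset 69.81.
AQI = 201 + 99/271.48·69.81 ≈ 226.46 ⇒ 226.
PM2.5: 433.598 lies in 403.287–446.345, so I_lo=301, I_hi=500, C_lo=403.287, C_hi=446.345.
(500−301)/(446.345−403.287) × (433.598−403.287) + 301 = 199/43.058 × 30.311 + 301 ≈ 441.09 → 441.
PM10: 521.06 ∈ [513.82, 575.06] ↔ index [301, 500].
301 + (521.06−513.82)·(500−301)/(575.06−513.82) = 301 + 7.24·199/61.24 ≈ 324.53, so AQI = 325.
Sub-indices: CO→7, O₃→288, SO₂→74, NO₂→226, PM2.5→441, PM10→325. Ranked high→low: 441, 325, 288, 226, 74, 7. Second-highest sub-index = 325.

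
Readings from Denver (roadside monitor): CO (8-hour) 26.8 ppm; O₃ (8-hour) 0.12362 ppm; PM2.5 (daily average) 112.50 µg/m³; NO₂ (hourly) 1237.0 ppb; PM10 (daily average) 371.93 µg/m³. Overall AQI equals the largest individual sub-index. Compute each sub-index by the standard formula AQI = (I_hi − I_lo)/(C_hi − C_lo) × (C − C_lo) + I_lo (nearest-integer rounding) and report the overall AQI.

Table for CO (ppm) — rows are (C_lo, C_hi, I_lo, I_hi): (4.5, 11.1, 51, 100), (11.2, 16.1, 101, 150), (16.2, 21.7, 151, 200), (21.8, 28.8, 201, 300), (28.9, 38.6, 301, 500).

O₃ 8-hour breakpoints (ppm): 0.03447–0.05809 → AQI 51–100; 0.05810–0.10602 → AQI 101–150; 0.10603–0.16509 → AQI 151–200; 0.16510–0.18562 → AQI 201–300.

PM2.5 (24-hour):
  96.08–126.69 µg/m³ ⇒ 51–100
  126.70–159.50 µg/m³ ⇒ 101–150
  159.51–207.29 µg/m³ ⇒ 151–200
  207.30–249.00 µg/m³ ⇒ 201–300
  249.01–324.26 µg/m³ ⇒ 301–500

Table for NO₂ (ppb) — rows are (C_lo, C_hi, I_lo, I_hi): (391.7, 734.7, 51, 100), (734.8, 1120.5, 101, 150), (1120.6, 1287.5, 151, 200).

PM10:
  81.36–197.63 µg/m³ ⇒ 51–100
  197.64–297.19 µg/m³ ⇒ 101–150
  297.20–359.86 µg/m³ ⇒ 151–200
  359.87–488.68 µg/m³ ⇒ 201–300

CO: 26.8 lies in 21.8–28.8, so I_lo=201, I_hi=300, C_lo=21.8, C_hi=28.8.
(300−201)/(28.8−21.8) × (26.8−21.8) + 201 = 99/7.0 × 5.0 + 201 ≈ 271.71 → 272.
O₃: 0.12362 ∈ [0.10603, 0.16509] ↔ index [151, 200].
151 + (0.12362−0.10603)·(200−151)/(0.16509−0.10603) = 151 + 0.01759·49/0.05906 ≈ 165.59, so AQI = 166.
PM2.5: 112.50 lies in 96.08–126.69, so I_lo=51, I_hi=100, C_lo=96.08, C_hi=126.69.
(100−51)/(126.69−96.08) × (112.50−96.08) + 51 = 49/30.61 × 16.42 + 51 ≈ 77.28 → 77.
NO₂: 1237.0 ∈ [1120.6, 1287.5] ↔ index [151, 200].
151 + (1237.0−1120.6)·(200−151)/(1287.5−1120.6) = 151 + 116.4·49/166.9 ≈ 185.17, so AQI = 185.
PM10: row 359.87–488.68 (AQI 201–300). (300−201)·(371.93−359.87)/(488.68−359.87) + 201 = 99·12.06/128.81 + 201 ≈ 210.27 → 210.
Sub-indices: CO→272, O₃→166, PM2.5→77, NO₂→185, PM10→210. Overall AQI = max = 272; dominant pollutant is CO.

272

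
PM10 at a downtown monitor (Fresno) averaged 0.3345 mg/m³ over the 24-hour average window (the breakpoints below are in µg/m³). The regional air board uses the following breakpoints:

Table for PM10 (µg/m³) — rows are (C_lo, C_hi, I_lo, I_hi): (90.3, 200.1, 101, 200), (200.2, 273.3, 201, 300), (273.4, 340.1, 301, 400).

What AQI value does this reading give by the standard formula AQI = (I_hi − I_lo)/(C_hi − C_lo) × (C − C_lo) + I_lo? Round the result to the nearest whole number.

392

Convert: 0.3345 mg/m³ = 334.5 µg/m³.
PM10: row 273.4–340.1 (AQI 301–400). (400−301)·(334.5−273.4)/(340.1−273.4) + 301 = 99·61.1/66.7 + 301 ≈ 391.69 → 392.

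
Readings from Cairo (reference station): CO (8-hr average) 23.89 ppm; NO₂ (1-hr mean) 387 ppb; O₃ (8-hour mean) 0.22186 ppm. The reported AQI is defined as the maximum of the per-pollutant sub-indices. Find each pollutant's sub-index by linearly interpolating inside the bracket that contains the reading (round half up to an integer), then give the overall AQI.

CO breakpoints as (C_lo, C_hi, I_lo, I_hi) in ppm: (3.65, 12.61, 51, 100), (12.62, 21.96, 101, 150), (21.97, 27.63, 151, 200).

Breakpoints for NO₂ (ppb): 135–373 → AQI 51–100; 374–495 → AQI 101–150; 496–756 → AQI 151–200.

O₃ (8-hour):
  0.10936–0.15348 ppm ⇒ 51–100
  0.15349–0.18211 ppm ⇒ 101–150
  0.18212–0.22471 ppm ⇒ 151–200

CO: 23.89 ∈ [21.97, 27.63] ↔ index [151, 200].
151 + (23.89−21.97)·(200−151)/(27.63−21.97) = 151 + 1.92·49/5.66 ≈ 167.62, so AQI = 168.
NO₂: row 374–495 (AQI 101–150). (150−101)·(387−374)/(495−374) + 101 = 49·13/121 + 101 ≈ 106.26 → 106.
O₃: row 0.18212–0.22471 (AQI 151–200). (200−151)·(0.22186−0.18212)/(0.22471−0.18212) + 151 = 49·0.03974/0.04259 + 151 ≈ 196.72 → 197.
Sub-indices: CO→168, NO₂→106, O₃→197. Overall AQI = max = 197; dominant pollutant is O₃.
AQI 197: Unhealthy.

197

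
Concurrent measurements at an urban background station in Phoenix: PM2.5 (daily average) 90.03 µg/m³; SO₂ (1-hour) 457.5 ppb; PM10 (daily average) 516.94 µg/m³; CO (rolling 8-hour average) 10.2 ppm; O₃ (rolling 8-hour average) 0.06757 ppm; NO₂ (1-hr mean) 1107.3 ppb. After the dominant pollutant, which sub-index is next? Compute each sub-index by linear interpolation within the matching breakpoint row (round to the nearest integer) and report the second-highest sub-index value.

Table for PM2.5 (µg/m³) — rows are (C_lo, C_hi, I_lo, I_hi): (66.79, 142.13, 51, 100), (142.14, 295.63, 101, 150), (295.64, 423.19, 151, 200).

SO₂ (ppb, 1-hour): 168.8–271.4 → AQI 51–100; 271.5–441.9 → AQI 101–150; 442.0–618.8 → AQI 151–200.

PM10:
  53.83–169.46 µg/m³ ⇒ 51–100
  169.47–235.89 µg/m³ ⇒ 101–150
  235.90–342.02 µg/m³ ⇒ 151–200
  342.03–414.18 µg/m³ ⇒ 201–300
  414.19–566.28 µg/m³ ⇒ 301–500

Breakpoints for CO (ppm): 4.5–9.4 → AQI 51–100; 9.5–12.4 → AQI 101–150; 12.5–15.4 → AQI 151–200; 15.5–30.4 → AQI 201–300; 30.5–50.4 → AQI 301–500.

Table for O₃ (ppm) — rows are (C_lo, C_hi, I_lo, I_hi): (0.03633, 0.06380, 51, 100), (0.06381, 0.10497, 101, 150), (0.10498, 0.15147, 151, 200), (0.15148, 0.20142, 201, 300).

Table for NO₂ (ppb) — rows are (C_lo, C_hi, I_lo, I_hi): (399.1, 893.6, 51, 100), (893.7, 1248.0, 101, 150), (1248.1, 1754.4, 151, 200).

155

PM2.5: row 66.79–142.13 (AQI 51–100). (100−51)·(90.03−66.79)/(142.13−66.79) + 51 = 49·23.24/75.34 + 51 ≈ 66.11 → 66.
SO₂: 457.5 lies in 442.0–618.8, so I_lo=151, I_hi=200, C_lo=442.0, C_hi=618.8.
(200−151)/(618.8−442.0) × (457.5−442.0) + 151 = 49/176.8 × 15.5 + 151 ≈ 155.30 → 155.
PM10: row 414.19–566.28 (AQI 301–500). (500−301)·(516.94−414.19)/(566.28−414.19) + 301 = 199·102.75/152.09 + 301 ≈ 435.44 → 435.
CO: row 9.5–12.4 (AQI 101–150). (150−101)·(10.2−9.5)/(12.4−9.5) + 101 = 49·0.7/2.9 + 101 ≈ 112.83 → 113.
O₃ 0.06757: bracket 0.06381–0.10497 → index 101–150; slope 49/0.04116, offset 0.00376.
AQI = 101 + 49/0.04116·0.00376 ≈ 105.48 ⇒ 105.
NO₂: 1107.3 ∈ [893.7, 1248.0] ↔ index [101, 150].
101 + (1107.3−893.7)·(150−101)/(1248.0−893.7) = 101 + 213.6·49/354.3 ≈ 130.54, so AQI = 131.
Sub-indices: PM2.5→66, SO₂→155, PM10→435, CO→113, O₃→105, NO₂→131. Ranked high→low: 435, 155, 131, 113, 105, 66. Second-highest sub-index = 155.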